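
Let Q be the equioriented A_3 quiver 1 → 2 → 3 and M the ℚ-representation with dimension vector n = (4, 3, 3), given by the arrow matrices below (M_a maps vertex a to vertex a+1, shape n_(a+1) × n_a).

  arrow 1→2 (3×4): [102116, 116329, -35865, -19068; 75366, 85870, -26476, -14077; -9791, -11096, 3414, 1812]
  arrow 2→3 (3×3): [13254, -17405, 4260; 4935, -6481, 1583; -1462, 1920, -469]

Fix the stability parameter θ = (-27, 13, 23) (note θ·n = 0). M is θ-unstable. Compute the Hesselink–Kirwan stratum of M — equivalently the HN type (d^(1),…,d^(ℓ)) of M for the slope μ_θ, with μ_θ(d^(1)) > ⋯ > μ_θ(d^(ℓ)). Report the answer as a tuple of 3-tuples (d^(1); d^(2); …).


Interval decomposition of M: I[1,1], I[1,3]^3.
HN type (ℓ=3): μ^(1)=23; μ^(2)=13; μ^(3)=-27

((0, 0, 3); (0, 3, 0); (4, 0, 0))


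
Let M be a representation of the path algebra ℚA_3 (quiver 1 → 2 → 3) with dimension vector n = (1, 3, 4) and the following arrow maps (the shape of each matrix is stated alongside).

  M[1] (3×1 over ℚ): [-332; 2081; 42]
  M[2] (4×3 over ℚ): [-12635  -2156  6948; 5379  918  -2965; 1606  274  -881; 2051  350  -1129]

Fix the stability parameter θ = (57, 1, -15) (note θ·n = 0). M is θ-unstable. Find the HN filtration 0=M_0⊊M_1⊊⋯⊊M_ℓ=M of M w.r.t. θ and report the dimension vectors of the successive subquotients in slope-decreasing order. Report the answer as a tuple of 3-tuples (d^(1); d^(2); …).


Barcode: M ≅ I[1,2], I[2,3]^2, I[3,3]^2. HN layers by μ_θ (3 steps, strictly decreasing):
  μ^(1)=29; μ^(2)=-7; μ^(3)=-15

((1, 1, 0); (0, 2, 2); (0, 0, 2))


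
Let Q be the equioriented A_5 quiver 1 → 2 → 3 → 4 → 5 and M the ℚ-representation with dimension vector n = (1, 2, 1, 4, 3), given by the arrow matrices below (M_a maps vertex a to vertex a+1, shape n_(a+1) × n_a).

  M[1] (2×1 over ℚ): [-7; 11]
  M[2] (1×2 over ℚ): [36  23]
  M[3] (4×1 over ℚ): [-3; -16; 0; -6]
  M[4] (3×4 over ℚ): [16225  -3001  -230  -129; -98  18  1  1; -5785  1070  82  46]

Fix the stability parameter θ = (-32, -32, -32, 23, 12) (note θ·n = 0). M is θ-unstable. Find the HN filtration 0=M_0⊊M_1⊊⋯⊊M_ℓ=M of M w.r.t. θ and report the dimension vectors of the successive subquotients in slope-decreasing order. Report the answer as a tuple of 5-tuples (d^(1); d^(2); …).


Barcode: M ≅ I[1,5], I[2,2], I[4,4], I[4,5]^2. HN layers by μ_θ (3 steps, strictly decreasing):
  μ^(1)=23; μ^(2)=35/2; μ^(3)=-32

((0, 0, 0, 1, 0); (0, 0, 0, 3, 3); (1, 2, 1, 0, 0))


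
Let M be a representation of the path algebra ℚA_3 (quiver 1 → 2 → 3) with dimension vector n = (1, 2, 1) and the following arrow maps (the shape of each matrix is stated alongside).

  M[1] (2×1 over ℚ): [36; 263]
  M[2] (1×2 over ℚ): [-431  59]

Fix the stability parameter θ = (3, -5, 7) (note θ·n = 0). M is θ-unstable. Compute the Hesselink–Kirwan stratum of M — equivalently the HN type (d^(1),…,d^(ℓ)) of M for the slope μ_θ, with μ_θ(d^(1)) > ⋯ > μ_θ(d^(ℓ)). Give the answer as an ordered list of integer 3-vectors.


Via rank(M_{q-1}∘⋯∘M_p): M ≅ I[1,3], I[2,2].
μ_θ-semistable layers: μ^(1)=7; μ^(2)=-1; μ^(3)=-5

((0, 0, 1); (1, 1, 0); (0, 1, 0))


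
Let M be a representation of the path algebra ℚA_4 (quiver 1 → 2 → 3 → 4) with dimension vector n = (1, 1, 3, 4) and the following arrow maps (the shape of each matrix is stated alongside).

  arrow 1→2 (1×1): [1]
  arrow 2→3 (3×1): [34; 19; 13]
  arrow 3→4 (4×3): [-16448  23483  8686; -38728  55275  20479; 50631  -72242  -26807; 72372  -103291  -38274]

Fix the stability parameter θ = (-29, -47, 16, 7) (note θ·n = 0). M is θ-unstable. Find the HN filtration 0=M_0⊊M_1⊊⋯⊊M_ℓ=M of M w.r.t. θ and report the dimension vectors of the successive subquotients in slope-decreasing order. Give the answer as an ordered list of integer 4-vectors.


Via rank(M_{q-1}∘⋯∘M_p): M ≅ I[1,4], I[3,4]^2, I[4,4].
μ_θ-semistable layers: μ^(1)=23/2; μ^(2)=7; μ^(3)=-38

((0, 0, 3, 3); (0, 0, 0, 1); (1, 1, 0, 0))


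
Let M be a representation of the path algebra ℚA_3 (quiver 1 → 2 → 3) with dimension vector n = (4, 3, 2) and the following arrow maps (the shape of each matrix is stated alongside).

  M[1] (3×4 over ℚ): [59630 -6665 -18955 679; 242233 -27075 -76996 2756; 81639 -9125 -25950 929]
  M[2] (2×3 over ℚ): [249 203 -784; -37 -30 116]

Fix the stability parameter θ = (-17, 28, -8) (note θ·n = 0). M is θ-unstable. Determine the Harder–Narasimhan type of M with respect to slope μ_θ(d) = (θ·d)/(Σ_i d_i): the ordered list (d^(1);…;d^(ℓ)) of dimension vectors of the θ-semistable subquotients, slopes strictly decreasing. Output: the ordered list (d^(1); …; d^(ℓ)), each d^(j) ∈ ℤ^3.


Via rank(M_{q-1}∘⋯∘M_p): M ≅ I[1,1], I[1,2], I[1,3]^2.
μ_θ-semistable layers: μ^(1)=28; μ^(2)=10; μ^(3)=-17

((0, 1, 0); (0, 2, 2); (4, 0, 0))


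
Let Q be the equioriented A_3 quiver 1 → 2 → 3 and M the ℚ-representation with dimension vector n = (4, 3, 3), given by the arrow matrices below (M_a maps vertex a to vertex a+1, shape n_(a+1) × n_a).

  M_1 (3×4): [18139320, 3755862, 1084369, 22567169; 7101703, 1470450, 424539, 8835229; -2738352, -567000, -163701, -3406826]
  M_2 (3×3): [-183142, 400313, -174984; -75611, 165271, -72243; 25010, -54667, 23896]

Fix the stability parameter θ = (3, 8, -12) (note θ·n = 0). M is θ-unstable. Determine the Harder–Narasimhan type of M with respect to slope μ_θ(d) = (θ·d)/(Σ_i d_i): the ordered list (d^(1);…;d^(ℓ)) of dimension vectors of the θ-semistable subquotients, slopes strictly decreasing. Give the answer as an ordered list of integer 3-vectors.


Via rank(M_{q-1}∘⋯∘M_p): M ≅ I[1,1], I[1,2], I[1,3]^2, I[3,3].
μ_θ-semistable layers: μ^(1)=8; μ^(2)=3; μ^(3)=-1/3; μ^(4)=-12

((0, 1, 0); (2, 0, 0); (2, 2, 2); (0, 0, 1))


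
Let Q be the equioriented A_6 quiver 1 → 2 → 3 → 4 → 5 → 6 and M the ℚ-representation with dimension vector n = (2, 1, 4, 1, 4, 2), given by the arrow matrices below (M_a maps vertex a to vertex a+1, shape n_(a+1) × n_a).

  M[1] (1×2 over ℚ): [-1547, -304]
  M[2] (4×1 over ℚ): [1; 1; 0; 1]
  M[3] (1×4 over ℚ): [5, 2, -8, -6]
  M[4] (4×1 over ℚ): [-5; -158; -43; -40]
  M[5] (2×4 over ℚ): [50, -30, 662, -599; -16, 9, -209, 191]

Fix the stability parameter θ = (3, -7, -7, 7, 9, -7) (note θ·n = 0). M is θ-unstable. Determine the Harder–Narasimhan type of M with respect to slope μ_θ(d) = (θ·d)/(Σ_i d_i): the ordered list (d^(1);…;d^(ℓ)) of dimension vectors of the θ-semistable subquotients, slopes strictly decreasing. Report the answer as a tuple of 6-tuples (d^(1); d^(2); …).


Barcode: M ≅ I[1,1], I[1,6], I[3,3]^3, I[5,5]^2, I[5,6]. HN layers by μ_θ (5 steps, strictly decreasing):
  μ^(1)=9; μ^(2)=3; μ^(3)=1; μ^(4)=-11/3; μ^(5)=-7

((0, 0, 0, 0, 2, 0); (1, 0, 0, 1, 1, 1); (0, 0, 0, 0, 1, 1); (1, 1, 1, 0, 0, 0); (0, 0, 3, 0, 0, 0))


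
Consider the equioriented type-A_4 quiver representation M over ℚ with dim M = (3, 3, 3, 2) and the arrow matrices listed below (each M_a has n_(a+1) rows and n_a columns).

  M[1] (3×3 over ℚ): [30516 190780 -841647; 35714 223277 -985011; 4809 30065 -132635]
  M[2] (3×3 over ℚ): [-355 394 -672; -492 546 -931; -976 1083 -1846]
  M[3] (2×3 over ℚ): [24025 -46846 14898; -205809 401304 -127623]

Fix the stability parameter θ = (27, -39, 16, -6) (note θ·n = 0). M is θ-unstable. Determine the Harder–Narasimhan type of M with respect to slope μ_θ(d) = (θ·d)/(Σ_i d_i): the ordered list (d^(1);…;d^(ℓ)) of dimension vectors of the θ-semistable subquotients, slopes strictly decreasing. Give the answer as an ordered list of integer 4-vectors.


Via rank(M_{q-1}∘⋯∘M_p): M ≅ I[1,3], I[1,4]^2.
μ_θ-semistable layers: μ^(1)=16; μ^(2)=5; μ^(3)=-6

((0, 0, 1, 0); (0, 0, 2, 2); (3, 3, 0, 0))


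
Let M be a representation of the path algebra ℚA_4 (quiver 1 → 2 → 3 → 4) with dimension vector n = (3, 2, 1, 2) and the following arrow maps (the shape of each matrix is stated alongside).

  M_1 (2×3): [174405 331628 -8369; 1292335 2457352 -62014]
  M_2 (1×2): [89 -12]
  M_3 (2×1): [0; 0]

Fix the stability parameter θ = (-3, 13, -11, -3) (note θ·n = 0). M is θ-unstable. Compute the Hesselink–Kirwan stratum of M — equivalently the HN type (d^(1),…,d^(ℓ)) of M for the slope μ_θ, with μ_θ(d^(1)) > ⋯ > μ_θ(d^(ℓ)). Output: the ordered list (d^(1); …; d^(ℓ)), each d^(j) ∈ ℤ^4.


Via rank(M_{q-1}∘⋯∘M_p): M ≅ I[1,1], I[1,2], I[1,3], I[4,4]^2.
μ_θ-semistable layers: μ^(1)=13; μ^(2)=1; μ^(3)=-3

((0, 1, 0, 0); (0, 1, 1, 0); (3, 0, 0, 2))


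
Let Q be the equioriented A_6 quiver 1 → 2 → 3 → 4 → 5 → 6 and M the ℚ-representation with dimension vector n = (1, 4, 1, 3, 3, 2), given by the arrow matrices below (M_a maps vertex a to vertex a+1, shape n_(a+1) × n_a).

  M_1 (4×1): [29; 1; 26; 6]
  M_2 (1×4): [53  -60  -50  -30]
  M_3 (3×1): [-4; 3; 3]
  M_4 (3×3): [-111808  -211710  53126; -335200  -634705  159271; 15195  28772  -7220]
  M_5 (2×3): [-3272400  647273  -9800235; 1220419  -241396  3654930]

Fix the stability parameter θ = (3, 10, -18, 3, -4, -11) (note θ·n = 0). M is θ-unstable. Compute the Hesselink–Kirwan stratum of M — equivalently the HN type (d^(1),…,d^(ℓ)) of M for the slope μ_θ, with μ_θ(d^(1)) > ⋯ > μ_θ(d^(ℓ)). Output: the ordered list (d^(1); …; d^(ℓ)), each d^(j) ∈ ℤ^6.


Barcode: M ≅ I[1,6], I[2,2]^3, I[4,5], I[4,6]. HN layers by μ_θ (4 steps, strictly decreasing):
  μ^(1)=10; μ^(2)=-1/2; μ^(3)=-17/6; μ^(4)=-4

((0, 3, 0, 0, 0, 0); (0, 0, 0, 1, 1, 0); (1, 1, 1, 1, 1, 1); (0, 0, 0, 1, 1, 1))


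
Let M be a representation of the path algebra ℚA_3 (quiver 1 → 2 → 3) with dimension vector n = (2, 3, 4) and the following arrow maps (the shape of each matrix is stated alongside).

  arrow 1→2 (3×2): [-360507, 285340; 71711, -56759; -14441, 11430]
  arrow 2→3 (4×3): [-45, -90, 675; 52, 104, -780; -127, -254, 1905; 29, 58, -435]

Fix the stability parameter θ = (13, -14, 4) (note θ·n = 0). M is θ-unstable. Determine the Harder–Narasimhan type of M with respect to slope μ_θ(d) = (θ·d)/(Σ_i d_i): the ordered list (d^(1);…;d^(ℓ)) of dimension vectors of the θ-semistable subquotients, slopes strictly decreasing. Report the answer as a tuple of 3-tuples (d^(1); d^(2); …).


Interval decomposition of M: I[1,2], I[1,3], I[2,2], I[3,3]^3.
HN type (ℓ=3): μ^(1)=4; μ^(2)=-1/2; μ^(3)=-14

((0, 0, 4); (2, 2, 0); (0, 1, 0))


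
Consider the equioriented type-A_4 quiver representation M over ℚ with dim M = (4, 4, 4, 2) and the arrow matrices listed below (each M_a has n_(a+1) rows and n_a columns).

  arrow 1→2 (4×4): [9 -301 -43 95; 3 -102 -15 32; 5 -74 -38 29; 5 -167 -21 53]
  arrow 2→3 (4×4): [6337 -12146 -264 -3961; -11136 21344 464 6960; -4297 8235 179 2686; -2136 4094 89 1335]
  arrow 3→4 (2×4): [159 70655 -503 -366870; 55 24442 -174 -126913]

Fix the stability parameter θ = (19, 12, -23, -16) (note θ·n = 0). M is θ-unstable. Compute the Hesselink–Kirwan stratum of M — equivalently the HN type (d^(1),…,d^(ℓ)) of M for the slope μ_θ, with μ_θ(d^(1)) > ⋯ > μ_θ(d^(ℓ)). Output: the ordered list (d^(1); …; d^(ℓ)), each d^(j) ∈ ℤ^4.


Via rank(M_{q-1}∘⋯∘M_p): M ≅ I[1,2], I[1,3], I[1,4]^2, I[3,3].
μ_θ-semistable layers: μ^(1)=31/2; μ^(2)=8/3; μ^(3)=-2; μ^(4)=-23

((1, 1, 0, 0); (1, 1, 1, 0); (2, 2, 2, 2); (0, 0, 1, 0))


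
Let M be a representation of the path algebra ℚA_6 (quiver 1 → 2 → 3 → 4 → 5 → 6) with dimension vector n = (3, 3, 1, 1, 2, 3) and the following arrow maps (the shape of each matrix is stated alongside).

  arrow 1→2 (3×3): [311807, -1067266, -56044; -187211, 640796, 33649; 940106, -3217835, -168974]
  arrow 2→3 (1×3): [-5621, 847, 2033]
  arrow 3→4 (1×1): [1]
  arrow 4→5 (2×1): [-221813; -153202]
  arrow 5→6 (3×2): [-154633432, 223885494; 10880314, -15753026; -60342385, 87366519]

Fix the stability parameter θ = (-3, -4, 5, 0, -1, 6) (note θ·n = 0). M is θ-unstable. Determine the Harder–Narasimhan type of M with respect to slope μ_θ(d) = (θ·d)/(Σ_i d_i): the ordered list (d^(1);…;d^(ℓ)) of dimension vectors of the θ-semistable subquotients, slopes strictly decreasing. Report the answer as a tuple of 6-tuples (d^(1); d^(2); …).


Via rank(M_{q-1}∘⋯∘M_p): M ≅ I[1,2]^2, I[1,6], I[5,6], I[6,6].
μ_θ-semistable layers: μ^(1)=6; μ^(2)=4/3; μ^(3)=-1; μ^(4)=-7/2

((0, 0, 0, 0, 0, 3); (0, 0, 1, 1, 1, 0); (0, 0, 0, 0, 1, 0); (3, 3, 0, 0, 0, 0))


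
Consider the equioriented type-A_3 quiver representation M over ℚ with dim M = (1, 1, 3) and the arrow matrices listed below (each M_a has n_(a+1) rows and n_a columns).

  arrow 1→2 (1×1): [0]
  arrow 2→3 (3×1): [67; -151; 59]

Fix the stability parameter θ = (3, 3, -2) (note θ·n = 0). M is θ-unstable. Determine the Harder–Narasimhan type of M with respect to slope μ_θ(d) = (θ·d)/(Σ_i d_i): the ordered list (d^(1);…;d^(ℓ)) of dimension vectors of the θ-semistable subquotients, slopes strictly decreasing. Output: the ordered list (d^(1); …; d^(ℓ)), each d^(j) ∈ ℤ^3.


Barcode: M ≅ I[1,1], I[2,3], I[3,3]^2. HN layers by μ_θ (3 steps, strictly decreasing):
  μ^(1)=3; μ^(2)=1/2; μ^(3)=-2

((1, 0, 0); (0, 1, 1); (0, 0, 2))


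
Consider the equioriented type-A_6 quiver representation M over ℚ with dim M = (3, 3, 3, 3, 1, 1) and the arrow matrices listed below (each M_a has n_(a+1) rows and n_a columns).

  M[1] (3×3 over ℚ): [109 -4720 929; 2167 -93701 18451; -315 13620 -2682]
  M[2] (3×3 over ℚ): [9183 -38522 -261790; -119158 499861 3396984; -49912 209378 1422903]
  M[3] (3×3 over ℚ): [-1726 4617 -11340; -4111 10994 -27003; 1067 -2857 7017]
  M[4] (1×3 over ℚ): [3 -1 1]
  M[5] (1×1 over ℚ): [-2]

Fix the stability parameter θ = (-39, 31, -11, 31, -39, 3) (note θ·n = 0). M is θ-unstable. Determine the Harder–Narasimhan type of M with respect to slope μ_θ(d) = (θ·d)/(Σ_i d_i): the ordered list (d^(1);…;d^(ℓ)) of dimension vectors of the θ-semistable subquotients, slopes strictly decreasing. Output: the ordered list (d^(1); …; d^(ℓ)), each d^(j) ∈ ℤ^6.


Via rank(M_{q-1}∘⋯∘M_p): M ≅ I[1,3], I[1,4]^2, I[4,6].
μ_θ-semistable layers: μ^(1)=31; μ^(2)=10; μ^(3)=3; μ^(4)=-4; μ^(5)=-39

((0, 0, 0, 2, 0, 0); (0, 3, 3, 0, 0, 0); (0, 0, 0, 0, 0, 1); (0, 0, 0, 1, 1, 0); (3, 0, 0, 0, 0, 0))


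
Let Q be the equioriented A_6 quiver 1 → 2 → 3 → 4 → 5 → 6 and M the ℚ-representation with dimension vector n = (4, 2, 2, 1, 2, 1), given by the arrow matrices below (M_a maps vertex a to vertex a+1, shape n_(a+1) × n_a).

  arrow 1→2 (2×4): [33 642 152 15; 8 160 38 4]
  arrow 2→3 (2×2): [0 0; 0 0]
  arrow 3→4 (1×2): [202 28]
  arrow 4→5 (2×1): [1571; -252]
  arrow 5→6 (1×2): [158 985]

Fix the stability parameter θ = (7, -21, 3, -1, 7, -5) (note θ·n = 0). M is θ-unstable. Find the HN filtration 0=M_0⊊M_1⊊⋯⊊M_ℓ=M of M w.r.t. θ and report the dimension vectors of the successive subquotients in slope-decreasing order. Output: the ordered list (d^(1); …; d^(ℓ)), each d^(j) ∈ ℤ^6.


Barcode: M ≅ I[1,1]^2, I[1,2]^2, I[3,3], I[3,6], I[5,5]. HN layers by μ_θ (4 steps, strictly decreasing):
  μ^(1)=7; μ^(2)=3; μ^(3)=1; μ^(4)=-7

((2, 0, 0, 0, 1, 0); (0, 0, 1, 0, 0, 0); (0, 0, 1, 1, 1, 1); (2, 2, 0, 0, 0, 0))


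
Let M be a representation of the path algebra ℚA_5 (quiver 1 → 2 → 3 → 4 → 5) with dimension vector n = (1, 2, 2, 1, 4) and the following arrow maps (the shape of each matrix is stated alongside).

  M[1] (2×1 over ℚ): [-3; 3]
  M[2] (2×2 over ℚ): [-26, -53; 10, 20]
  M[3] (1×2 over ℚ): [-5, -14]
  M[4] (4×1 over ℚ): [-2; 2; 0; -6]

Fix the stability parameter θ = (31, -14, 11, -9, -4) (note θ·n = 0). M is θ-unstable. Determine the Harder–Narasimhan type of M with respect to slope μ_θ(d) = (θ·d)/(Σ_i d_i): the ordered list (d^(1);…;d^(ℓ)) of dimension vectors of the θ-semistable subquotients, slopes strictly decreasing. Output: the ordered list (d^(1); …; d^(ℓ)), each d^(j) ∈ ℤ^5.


Barcode: M ≅ I[1,5], I[2,3], I[5,5]^3. HN layers by μ_θ (4 steps, strictly decreasing):
  μ^(1)=11; μ^(2)=3; μ^(3)=-4; μ^(4)=-14

((0, 0, 1, 0, 0); (1, 1, 1, 1, 1); (0, 0, 0, 0, 3); (0, 1, 0, 0, 0))


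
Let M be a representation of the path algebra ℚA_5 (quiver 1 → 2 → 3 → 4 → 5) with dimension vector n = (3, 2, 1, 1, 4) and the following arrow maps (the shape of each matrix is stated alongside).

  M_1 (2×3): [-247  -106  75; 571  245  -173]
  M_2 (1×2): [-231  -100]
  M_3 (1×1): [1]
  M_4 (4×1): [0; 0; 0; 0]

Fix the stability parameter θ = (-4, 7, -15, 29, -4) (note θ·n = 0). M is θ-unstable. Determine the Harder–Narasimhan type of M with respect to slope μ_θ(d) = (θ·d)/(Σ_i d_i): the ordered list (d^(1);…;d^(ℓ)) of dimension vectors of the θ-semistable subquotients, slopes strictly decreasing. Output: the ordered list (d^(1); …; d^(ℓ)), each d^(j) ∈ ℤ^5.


Via rank(M_{q-1}∘⋯∘M_p): M ≅ I[1,1], I[1,2], I[1,4], I[5,5]^4.
μ_θ-semistable layers: μ^(1)=29; μ^(2)=7; μ^(3)=-4

((0, 0, 0, 1, 0); (0, 1, 0, 0, 0); (3, 1, 1, 0, 4))


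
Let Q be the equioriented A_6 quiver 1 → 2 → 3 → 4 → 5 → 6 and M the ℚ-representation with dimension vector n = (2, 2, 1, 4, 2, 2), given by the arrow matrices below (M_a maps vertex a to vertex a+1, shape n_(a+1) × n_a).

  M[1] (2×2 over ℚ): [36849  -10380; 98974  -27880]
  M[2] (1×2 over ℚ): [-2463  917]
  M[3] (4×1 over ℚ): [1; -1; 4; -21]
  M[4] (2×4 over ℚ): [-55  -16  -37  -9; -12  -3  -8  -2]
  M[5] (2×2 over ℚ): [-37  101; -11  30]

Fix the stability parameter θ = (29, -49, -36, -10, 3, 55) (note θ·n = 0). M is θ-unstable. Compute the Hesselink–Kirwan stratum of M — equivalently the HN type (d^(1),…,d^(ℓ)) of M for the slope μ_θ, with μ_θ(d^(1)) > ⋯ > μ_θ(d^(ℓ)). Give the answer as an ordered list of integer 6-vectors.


Barcode: M ≅ I[1,1], I[1,6], I[2,2], I[4,4]^2, I[4,6]. HN layers by μ_θ (6 steps, strictly decreasing):
  μ^(1)=55; μ^(2)=29; μ^(3)=3; μ^(4)=-10; μ^(5)=-56/3; μ^(6)=-49

((0, 0, 0, 0, 0, 2); (1, 0, 0, 0, 0, 0); (0, 0, 0, 0, 2, 0); (0, 0, 0, 4, 0, 0); (1, 1, 1, 0, 0, 0); (0, 1, 0, 0, 0, 0))


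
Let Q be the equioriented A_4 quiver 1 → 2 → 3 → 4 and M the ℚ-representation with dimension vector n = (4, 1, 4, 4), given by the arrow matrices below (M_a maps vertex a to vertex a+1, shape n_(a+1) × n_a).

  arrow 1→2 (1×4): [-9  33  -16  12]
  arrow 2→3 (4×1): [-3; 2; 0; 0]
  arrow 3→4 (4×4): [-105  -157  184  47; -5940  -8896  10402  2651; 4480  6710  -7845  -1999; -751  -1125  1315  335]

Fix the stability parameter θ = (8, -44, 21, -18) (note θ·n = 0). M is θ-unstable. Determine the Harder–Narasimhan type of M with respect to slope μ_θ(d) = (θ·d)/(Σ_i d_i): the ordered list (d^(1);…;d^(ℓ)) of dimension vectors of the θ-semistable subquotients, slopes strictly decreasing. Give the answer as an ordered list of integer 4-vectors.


Barcode: M ≅ I[1,1]^3, I[1,4], I[3,3], I[3,4]^2, I[4,4]. HN layers by μ_θ (4 steps, strictly decreasing):
  μ^(1)=21; μ^(2)=8; μ^(3)=3/2; μ^(4)=-18

((0, 0, 1, 0); (3, 0, 0, 0); (0, 0, 3, 3); (1, 1, 0, 1))


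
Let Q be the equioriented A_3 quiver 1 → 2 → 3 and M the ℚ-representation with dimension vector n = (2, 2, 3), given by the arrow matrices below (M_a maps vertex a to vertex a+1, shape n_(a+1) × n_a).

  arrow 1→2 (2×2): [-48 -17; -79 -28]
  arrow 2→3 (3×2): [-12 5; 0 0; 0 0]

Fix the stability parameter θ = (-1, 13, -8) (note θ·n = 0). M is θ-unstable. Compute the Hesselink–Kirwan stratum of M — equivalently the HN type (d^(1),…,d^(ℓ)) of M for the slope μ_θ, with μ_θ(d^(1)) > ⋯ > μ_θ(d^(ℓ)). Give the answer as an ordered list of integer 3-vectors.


Barcode: M ≅ I[1,2], I[1,3], I[3,3]^2. HN layers by μ_θ (4 steps, strictly decreasing):
  μ^(1)=13; μ^(2)=5/2; μ^(3)=-1; μ^(4)=-8

((0, 1, 0); (0, 1, 1); (2, 0, 0); (0, 0, 2))


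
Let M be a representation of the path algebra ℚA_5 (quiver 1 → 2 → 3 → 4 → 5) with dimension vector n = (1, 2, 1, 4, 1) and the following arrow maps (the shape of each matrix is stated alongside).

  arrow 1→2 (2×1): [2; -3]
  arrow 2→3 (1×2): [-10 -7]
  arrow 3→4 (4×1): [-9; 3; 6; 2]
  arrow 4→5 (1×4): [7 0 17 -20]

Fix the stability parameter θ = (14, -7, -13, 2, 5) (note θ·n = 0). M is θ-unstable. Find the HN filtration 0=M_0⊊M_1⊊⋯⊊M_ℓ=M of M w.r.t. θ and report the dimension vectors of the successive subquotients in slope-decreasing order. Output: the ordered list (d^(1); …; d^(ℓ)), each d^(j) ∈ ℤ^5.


Via rank(M_{q-1}∘⋯∘M_p): M ≅ I[1,5], I[2,2], I[4,4]^3.
μ_θ-semistable layers: μ^(1)=5; μ^(2)=2; μ^(3)=-2; μ^(4)=-7

((0, 0, 0, 0, 1); (0, 0, 0, 4, 0); (1, 1, 1, 0, 0); (0, 1, 0, 0, 0))


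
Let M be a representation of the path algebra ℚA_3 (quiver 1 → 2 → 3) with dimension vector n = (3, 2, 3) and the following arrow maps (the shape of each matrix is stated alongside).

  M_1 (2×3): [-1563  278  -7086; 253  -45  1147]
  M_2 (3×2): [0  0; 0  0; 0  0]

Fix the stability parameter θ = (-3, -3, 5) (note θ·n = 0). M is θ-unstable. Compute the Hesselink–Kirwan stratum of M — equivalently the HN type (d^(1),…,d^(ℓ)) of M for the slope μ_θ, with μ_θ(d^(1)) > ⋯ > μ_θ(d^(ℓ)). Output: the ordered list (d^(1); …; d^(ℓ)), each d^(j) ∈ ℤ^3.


Via rank(M_{q-1}∘⋯∘M_p): M ≅ I[1,1], I[1,2]^2, I[3,3]^3.
μ_θ-semistable layers: μ^(1)=5; μ^(2)=-3

((0, 0, 3); (3, 2, 0))


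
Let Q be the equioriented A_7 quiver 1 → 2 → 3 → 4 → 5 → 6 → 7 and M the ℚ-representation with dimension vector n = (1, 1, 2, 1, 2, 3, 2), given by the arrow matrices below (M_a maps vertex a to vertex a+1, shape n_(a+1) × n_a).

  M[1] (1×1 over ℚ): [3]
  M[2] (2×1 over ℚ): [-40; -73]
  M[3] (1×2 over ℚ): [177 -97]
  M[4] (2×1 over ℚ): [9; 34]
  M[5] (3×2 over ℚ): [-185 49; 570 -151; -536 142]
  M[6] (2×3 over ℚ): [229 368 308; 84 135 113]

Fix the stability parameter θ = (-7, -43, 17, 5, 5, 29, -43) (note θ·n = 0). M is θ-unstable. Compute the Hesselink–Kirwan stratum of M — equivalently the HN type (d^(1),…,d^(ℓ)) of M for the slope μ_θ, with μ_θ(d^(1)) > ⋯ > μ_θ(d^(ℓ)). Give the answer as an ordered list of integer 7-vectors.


Interval decomposition of M: I[1,7], I[3,3], I[5,7], I[6,6].
HN type (ℓ=5): μ^(1)=29; μ^(2)=17; μ^(3)=13/5; μ^(4)=-3; μ^(5)=-25

((0, 0, 0, 0, 0, 1, 0); (0, 0, 1, 0, 0, 0, 0); (0, 0, 1, 1, 1, 1, 1); (0, 0, 0, 0, 1, 1, 1); (1, 1, 0, 0, 0, 0, 0))


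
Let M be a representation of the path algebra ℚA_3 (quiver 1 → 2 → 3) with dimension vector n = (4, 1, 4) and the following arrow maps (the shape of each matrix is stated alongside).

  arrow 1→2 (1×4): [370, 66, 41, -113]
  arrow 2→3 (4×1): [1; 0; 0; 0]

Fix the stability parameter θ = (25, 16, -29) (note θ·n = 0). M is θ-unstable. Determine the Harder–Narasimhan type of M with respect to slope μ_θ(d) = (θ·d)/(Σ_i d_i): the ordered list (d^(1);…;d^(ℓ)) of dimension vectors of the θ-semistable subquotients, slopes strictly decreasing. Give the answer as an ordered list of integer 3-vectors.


Interval decomposition of M: I[1,1]^3, I[1,3], I[3,3]^3.
HN type (ℓ=3): μ^(1)=25; μ^(2)=4; μ^(3)=-29

((3, 0, 0); (1, 1, 1); (0, 0, 3))


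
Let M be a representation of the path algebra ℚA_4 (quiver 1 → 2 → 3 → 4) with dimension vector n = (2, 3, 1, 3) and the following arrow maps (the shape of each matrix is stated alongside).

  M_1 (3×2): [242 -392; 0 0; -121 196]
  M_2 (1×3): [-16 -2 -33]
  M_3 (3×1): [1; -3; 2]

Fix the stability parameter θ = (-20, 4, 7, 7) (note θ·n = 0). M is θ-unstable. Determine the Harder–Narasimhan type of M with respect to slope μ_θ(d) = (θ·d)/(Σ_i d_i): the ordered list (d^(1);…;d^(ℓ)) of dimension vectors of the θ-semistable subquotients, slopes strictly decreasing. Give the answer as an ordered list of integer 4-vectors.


Interval decomposition of M: I[1,1], I[1,4], I[2,2]^2, I[4,4]^2.
HN type (ℓ=3): μ^(1)=7; μ^(2)=4; μ^(3)=-20

((0, 0, 1, 3); (0, 3, 0, 0); (2, 0, 0, 0))


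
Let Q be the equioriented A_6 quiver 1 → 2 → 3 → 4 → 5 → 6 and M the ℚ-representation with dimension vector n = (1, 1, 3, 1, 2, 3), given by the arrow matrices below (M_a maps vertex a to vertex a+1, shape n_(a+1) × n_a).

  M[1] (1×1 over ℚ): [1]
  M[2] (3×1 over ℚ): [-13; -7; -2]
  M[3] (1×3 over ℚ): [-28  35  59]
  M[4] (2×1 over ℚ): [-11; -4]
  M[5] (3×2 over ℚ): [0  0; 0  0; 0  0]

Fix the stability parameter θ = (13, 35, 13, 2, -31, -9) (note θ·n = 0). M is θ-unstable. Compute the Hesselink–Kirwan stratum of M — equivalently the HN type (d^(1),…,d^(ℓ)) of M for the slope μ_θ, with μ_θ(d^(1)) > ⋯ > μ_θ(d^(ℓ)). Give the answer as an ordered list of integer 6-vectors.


Interval decomposition of M: I[1,5], I[3,3]^2, I[5,5], I[6,6]^3.
HN type (ℓ=4): μ^(1)=13; μ^(2)=32/5; μ^(3)=-9; μ^(4)=-31

((0, 0, 2, 0, 0, 0); (1, 1, 1, 1, 1, 0); (0, 0, 0, 0, 0, 3); (0, 0, 0, 0, 1, 0))


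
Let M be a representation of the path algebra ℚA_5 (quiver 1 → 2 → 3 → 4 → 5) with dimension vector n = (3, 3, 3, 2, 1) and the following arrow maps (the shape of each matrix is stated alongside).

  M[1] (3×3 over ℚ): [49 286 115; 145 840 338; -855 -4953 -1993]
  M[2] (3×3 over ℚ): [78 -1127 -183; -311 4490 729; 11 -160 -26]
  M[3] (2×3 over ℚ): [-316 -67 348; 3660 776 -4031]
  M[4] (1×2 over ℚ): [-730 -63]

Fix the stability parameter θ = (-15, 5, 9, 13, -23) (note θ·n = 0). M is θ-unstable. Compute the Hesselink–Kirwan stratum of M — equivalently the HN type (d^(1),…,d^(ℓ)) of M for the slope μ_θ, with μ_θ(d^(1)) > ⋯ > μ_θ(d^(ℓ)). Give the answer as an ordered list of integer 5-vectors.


Via rank(M_{q-1}∘⋯∘M_p): M ≅ I[1,3], I[1,4], I[1,5].
μ_θ-semistable layers: μ^(1)=13; μ^(2)=9; μ^(3)=5; μ^(4)=1; μ^(5)=-15

((0, 0, 0, 1, 0); (0, 0, 2, 0, 0); (0, 2, 0, 0, 0); (0, 1, 1, 1, 1); (3, 0, 0, 0, 0))


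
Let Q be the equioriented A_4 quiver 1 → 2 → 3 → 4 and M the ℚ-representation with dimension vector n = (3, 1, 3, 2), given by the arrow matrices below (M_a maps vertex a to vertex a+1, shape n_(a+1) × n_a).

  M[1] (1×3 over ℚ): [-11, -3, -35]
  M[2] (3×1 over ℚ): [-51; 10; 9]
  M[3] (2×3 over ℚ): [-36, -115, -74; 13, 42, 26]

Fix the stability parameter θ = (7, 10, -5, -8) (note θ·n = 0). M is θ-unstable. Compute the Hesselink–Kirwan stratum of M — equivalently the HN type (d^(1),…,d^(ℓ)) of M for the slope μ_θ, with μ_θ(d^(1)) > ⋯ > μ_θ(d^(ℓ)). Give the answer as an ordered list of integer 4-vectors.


Barcode: M ≅ I[1,1]^2, I[1,4], I[3,3], I[3,4]. HN layers by μ_θ (4 steps, strictly decreasing):
  μ^(1)=7; μ^(2)=1; μ^(3)=-5; μ^(4)=-13/2

((2, 0, 0, 0); (1, 1, 1, 1); (0, 0, 1, 0); (0, 0, 1, 1))


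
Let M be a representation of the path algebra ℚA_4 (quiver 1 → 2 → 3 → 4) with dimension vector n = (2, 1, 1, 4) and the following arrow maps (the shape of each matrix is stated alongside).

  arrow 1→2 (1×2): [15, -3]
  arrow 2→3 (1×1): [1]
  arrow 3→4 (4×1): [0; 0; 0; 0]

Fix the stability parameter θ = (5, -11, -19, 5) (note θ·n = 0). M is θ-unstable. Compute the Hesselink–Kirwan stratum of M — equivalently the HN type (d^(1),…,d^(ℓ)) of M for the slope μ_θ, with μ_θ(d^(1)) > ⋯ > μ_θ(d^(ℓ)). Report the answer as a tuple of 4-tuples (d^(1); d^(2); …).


Via rank(M_{q-1}∘⋯∘M_p): M ≅ I[1,1], I[1,3], I[4,4]^4.
μ_θ-semistable layers: μ^(1)=5; μ^(2)=-25/3

((1, 0, 0, 4); (1, 1, 1, 0))


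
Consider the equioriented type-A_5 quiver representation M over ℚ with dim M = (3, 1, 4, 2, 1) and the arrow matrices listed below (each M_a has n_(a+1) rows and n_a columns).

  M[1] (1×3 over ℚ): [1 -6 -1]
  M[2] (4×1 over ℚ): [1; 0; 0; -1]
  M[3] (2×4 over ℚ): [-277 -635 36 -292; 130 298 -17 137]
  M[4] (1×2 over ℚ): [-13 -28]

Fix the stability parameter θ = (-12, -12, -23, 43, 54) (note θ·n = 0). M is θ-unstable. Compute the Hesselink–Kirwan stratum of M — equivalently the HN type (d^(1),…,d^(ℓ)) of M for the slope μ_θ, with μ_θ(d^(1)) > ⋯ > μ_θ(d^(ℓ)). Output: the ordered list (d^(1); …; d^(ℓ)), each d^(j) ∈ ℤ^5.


Interval decomposition of M: I[1,1]^2, I[1,5], I[3,3]^2, I[3,4].
HN type (ℓ=5): μ^(1)=54; μ^(2)=43; μ^(3)=-12; μ^(4)=-47/3; μ^(5)=-23

((0, 0, 0, 0, 1); (0, 0, 0, 2, 0); (2, 0, 0, 0, 0); (1, 1, 1, 0, 0); (0, 0, 3, 0, 0))


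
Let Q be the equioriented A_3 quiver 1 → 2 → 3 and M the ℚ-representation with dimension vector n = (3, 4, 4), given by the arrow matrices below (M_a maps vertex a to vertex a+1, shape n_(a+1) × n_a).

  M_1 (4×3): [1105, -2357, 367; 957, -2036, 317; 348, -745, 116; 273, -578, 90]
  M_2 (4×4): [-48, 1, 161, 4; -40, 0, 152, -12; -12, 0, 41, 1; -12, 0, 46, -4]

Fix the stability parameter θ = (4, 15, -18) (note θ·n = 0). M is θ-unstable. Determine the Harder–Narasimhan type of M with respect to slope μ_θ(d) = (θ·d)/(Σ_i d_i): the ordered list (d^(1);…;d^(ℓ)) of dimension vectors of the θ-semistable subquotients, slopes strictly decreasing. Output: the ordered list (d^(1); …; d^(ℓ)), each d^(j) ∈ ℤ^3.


Via rank(M_{q-1}∘⋯∘M_p): M ≅ I[1,3]^3, I[2,2], I[3,3].
μ_θ-semistable layers: μ^(1)=15; μ^(2)=1/3; μ^(3)=-18

((0, 1, 0); (3, 3, 3); (0, 0, 1))


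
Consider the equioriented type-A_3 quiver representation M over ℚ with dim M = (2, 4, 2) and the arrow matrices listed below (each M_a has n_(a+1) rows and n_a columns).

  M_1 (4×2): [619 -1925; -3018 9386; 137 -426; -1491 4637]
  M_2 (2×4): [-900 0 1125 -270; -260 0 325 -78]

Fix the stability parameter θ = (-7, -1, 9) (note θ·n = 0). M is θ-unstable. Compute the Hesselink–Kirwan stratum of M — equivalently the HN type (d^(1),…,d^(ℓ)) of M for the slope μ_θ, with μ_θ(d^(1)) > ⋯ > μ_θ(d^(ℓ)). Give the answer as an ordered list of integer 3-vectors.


Via rank(M_{q-1}∘⋯∘M_p): M ≅ I[1,2], I[1,3], I[2,2]^2, I[3,3].
μ_θ-semistable layers: μ^(1)=9; μ^(2)=-1; μ^(3)=-7

((0, 0, 2); (0, 4, 0); (2, 0, 0))


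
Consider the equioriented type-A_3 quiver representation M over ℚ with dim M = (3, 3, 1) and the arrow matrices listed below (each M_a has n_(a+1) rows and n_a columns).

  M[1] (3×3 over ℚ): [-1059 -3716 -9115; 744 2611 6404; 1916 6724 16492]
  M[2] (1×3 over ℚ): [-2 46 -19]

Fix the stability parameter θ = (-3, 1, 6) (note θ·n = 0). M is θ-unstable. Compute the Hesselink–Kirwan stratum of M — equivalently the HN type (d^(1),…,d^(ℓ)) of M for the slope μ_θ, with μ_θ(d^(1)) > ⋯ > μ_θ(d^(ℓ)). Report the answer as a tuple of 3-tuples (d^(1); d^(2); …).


Via rank(M_{q-1}∘⋯∘M_p): M ≅ I[1,1], I[1,2], I[1,3], I[2,2].
μ_θ-semistable layers: μ^(1)=6; μ^(2)=1; μ^(3)=-3

((0, 0, 1); (0, 3, 0); (3, 0, 0))


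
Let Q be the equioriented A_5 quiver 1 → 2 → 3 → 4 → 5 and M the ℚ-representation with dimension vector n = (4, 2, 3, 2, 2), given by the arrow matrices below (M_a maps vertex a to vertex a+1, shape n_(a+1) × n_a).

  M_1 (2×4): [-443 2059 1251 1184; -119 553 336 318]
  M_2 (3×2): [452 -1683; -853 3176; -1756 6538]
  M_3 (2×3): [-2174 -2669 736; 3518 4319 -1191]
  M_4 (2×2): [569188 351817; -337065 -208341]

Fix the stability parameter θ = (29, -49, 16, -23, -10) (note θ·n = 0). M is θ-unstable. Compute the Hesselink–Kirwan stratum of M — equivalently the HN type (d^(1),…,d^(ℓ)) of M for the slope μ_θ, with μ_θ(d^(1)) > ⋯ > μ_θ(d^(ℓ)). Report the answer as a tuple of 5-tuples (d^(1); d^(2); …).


Interval decomposition of M: I[1,1]^2, I[1,5]^2, I[3,3].
HN type (ℓ=4): μ^(1)=29; μ^(2)=16; μ^(3)=-17/3; μ^(4)=-10

((2, 0, 0, 0, 0); (0, 0, 1, 0, 0); (0, 0, 2, 2, 2); (2, 2, 0, 0, 0))


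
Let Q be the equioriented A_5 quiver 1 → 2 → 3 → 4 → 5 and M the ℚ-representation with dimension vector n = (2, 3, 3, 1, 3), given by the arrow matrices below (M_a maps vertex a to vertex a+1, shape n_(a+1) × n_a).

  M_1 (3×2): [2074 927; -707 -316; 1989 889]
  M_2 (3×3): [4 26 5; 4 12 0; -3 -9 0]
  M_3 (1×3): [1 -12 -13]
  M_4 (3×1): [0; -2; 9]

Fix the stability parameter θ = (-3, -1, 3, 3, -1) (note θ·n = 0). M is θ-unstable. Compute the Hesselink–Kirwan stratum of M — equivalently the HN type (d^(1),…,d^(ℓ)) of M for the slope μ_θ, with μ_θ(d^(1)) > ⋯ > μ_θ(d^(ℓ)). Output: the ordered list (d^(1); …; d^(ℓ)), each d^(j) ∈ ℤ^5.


Barcode: M ≅ I[1,2], I[1,5], I[2,3], I[3,3], I[5,5]^2. HN layers by μ_θ (4 steps, strictly decreasing):
  μ^(1)=3; μ^(2)=5/3; μ^(3)=-1; μ^(4)=-3

((0, 0, 2, 0, 0); (0, 0, 1, 1, 1); (0, 3, 0, 0, 2); (2, 0, 0, 0, 0))


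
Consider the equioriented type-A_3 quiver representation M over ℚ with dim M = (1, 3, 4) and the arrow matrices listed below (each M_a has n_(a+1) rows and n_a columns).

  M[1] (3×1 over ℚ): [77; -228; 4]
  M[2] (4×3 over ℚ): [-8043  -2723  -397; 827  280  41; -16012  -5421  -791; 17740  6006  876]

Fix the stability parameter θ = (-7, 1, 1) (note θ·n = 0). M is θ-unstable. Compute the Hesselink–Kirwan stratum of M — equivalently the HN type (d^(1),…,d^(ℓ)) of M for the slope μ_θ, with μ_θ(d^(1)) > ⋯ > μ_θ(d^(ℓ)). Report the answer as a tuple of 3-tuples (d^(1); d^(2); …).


Interval decomposition of M: I[1,3], I[2,3]^2, I[3,3].
HN type (ℓ=2): μ^(1)=1; μ^(2)=-7

((0, 3, 4); (1, 0, 0))


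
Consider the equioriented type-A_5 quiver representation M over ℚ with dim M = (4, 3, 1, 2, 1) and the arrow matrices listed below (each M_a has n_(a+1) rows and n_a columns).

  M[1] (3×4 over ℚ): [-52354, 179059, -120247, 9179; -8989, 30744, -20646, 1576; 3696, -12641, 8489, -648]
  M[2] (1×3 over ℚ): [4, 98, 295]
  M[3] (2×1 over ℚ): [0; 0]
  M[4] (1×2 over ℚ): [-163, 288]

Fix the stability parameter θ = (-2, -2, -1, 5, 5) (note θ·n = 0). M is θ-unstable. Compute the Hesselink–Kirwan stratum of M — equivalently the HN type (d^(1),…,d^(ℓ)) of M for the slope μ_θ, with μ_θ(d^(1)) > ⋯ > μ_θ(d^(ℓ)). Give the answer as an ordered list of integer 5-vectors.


Barcode: M ≅ I[1,1], I[1,2]^2, I[1,3], I[4,4], I[4,5]. HN layers by μ_θ (3 steps, strictly decreasing):
  μ^(1)=5; μ^(2)=-1; μ^(3)=-2

((0, 0, 0, 2, 1); (0, 0, 1, 0, 0); (4, 3, 0, 0, 0))


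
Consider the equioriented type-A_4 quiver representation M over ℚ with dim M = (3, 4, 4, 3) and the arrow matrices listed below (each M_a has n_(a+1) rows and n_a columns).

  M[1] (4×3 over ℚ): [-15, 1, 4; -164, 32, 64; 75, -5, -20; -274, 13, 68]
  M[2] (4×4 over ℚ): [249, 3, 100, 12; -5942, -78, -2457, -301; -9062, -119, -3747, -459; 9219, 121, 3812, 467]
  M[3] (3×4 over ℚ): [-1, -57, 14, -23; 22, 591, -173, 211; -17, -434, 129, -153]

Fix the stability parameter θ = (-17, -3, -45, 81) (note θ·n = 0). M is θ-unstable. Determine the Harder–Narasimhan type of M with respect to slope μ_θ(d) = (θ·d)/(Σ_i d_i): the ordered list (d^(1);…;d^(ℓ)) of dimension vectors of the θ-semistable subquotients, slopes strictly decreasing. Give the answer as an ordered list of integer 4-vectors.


Via rank(M_{q-1}∘⋯∘M_p): M ≅ I[1,1], I[1,4]^2, I[2,3], I[2,4].
μ_θ-semistable layers: μ^(1)=81; μ^(2)=-17; μ^(3)=-65/3; μ^(4)=-24

((0, 0, 0, 3); (1, 0, 0, 0); (2, 2, 2, 0); (0, 2, 2, 0))


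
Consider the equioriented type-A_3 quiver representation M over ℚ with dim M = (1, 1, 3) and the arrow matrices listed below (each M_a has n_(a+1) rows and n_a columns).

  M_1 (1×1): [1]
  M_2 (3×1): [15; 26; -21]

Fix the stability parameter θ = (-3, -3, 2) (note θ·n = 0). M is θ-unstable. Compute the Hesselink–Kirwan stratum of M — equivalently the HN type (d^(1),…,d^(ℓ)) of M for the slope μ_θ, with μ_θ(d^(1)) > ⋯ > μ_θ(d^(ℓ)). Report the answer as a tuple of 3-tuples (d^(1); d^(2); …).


Barcode: M ≅ I[1,3], I[3,3]^2. HN layers by μ_θ (2 steps, strictly decreasing):
  μ^(1)=2; μ^(2)=-3

((0, 0, 3); (1, 1, 0))


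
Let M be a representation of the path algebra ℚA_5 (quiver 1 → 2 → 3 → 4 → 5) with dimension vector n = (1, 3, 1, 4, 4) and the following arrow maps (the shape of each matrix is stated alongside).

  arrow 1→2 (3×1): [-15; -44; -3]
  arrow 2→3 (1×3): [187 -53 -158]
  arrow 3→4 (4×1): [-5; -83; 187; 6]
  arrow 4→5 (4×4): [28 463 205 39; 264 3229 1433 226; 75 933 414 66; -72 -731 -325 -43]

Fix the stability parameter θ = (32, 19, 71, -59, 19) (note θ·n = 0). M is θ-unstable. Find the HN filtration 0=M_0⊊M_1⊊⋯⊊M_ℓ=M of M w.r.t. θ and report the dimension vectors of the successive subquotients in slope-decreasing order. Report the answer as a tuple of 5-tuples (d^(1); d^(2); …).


Via rank(M_{q-1}∘⋯∘M_p): M ≅ I[1,4], I[2,2]^2, I[4,5]^3, I[5,5].
μ_θ-semistable layers: μ^(1)=19; μ^(2)=63/4; μ^(3)=-59

((0, 2, 0, 0, 4); (1, 1, 1, 1, 0); (0, 0, 0, 3, 0))


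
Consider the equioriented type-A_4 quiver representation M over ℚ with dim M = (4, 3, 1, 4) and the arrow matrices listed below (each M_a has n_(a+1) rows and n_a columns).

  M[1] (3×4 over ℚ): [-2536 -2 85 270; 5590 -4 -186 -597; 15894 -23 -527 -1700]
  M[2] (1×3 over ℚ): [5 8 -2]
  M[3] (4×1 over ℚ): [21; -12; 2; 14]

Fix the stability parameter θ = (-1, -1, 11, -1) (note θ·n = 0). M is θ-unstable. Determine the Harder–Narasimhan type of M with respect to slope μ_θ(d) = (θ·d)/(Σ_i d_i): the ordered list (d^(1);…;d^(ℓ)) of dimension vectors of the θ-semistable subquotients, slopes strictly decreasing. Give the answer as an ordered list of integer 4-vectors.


Barcode: M ≅ I[1,1], I[1,2]^2, I[1,4], I[4,4]^3. HN layers by μ_θ (2 steps, strictly decreasing):
  μ^(1)=5; μ^(2)=-1

((0, 0, 1, 1); (4, 3, 0, 3))


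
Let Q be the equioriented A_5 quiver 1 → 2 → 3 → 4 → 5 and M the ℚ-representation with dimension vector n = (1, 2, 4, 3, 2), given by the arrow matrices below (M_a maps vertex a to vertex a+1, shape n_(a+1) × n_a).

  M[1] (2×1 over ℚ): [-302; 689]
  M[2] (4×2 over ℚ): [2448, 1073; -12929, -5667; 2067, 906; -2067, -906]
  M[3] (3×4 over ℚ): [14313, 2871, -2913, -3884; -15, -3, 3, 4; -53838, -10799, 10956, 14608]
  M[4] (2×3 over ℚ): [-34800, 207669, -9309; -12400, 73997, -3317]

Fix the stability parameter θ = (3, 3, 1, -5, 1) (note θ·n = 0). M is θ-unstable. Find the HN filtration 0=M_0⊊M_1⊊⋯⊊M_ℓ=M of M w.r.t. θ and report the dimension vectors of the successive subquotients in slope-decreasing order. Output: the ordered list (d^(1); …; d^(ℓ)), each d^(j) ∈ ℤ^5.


Barcode: M ≅ I[1,5], I[2,3], I[3,3], I[3,4], I[4,4], I[5,5]. HN layers by μ_θ (5 steps, strictly decreasing):
  μ^(1)=2; μ^(2)=1; μ^(3)=1/2; μ^(4)=-2; μ^(5)=-5

((0, 1, 1, 0, 0); (0, 0, 1, 0, 2); (1, 1, 1, 1, 0); (0, 0, 1, 1, 0); (0, 0, 0, 1, 0))


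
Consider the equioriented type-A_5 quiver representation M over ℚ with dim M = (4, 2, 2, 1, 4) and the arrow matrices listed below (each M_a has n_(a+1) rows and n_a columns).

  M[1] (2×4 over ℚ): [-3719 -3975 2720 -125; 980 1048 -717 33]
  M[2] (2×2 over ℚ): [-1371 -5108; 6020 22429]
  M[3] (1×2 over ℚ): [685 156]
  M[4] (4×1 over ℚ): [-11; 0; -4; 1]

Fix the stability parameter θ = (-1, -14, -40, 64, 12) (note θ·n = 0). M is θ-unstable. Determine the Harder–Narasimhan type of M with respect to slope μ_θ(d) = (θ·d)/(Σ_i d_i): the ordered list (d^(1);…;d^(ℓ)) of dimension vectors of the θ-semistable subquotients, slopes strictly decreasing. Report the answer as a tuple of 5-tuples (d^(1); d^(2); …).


Via rank(M_{q-1}∘⋯∘M_p): M ≅ I[1,1]^2, I[1,3], I[1,5], I[5,5]^3.
μ_θ-semistable layers: μ^(1)=38; μ^(2)=12; μ^(3)=-1; μ^(4)=-55/3

((0, 0, 0, 1, 1); (0, 0, 0, 0, 3); (2, 0, 0, 0, 0); (2, 2, 2, 0, 0))
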